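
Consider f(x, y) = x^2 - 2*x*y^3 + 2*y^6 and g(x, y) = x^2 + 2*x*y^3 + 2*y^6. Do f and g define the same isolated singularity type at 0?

The Hessian of f at 0 is [[2, 0], [0, 0]] with rank 1, so corank 1. A Groebner basis of the Jacobian ideal J(f) in C{x,y} is {x*y^2, -x + y^3, x^2}; counting standard monomials gives mu = 5. Corank 1: A-series; mu = 5 gives A_5. The Hessian of g at 0 is [[2, 0], [0, 0]] with rank 1, so corank 1. A Groebner basis of the Jacobian ideal J(g) in C{x,y} is {x*y^2, x + y^3, x^2}; counting standard monomials gives mu = 5. Corank 1: A-series; mu = 5 gives A_5. Both have type A_5, hence right-equivalent.

Yes.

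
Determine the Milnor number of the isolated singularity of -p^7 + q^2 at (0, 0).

6

The Hessian of f at 0 has rank 1. Corank 1: A-series; mu = 6 gives A_6.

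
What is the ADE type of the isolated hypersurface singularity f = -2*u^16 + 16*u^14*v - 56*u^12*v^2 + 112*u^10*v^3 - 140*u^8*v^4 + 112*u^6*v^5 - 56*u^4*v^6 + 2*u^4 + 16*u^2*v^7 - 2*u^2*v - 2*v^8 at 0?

D_9

The Hessian of f at 0 is [[0, 0], [0, 0]] with rank 0, so corank 2. A Groebner basis of the Jacobian ideal J(f) in C{u,v} is {u^2/8 + v^7, u^3, u*v}; counting standard monomials gives mu = 9. Corank 2; j^3 = -2*u^2*v has shape L^2 M (L != M), so D-series; mu = 9 gives D_9.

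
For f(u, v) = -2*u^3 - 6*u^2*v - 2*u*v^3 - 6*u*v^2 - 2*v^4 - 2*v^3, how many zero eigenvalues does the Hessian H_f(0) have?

2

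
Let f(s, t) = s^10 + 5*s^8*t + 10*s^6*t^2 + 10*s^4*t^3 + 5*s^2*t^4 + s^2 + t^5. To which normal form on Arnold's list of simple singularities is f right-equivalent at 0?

A_4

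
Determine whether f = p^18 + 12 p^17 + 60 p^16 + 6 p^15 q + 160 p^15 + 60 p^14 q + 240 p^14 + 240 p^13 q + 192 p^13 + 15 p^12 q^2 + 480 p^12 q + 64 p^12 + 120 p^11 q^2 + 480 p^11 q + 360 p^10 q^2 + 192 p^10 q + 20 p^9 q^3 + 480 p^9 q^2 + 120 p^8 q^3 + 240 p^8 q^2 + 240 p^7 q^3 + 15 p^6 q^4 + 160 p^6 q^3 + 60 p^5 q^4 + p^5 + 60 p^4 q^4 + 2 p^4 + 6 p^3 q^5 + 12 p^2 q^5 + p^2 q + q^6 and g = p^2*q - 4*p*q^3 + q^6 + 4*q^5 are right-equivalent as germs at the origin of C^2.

The Hessian of f at 0 is [[0, 0], [0, 0]] with rank 0, so corank 2. A Groebner basis of the Jacobian ideal J(f) in C{p,q} is {p^2/6 + q^5, p^3, p*q}; counting standard monomials gives mu = 7. Corank 2; j^3 = p^2*q has shape L^2 M (L != M), so D-series; mu = 7 gives D_7. The Hessian of g at 0 is [[0, 0], [0, 0]] with rank 0, so corank 2. A Groebner basis of the Jacobian ideal J(g) in C{p,q} is {p^3, p^2*q + 2*p^2/3 - 4*p*q^2/3, -p*q/2 + q^3}; counting standard monomials gives mu = 7. Corank 2; j^3 = p^2*q has shape L^2 M (L != M), so D-series; mu = 7 gives D_7. Both have type D_7, hence right-equivalent.

Yes.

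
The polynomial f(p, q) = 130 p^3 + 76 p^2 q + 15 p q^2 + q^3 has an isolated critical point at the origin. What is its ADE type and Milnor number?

Type D_4, Milnor number mu = 4.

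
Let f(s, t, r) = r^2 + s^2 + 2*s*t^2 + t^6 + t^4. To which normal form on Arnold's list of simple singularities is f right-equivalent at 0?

A5

The Hessian of f at 0 is [[2, 0, 0], [0, 0, 0], [0, 0, 2]] with rank 2, so corank 1. A Groebner basis of the Jacobian ideal J(f) in C{s,t,r} is {s^3, s^2*t, s + t^2, r}; counting standard monomials gives mu = 5. Corank 1: A-series; mu = 5 gives A_5.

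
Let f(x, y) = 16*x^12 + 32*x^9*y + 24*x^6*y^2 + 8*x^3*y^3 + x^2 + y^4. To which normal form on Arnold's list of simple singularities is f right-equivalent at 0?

The Hessian of f at 0 has rank 1. Corank 1: A-series; mu = 3 gives A_3.

A3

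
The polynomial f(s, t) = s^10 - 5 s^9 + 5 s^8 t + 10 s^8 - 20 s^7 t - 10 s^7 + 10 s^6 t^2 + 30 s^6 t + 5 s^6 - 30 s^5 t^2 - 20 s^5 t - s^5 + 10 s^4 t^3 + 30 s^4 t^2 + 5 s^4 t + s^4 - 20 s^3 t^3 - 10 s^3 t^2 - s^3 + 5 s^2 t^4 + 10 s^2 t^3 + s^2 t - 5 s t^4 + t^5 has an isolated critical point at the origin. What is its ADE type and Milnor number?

The Hessian of f at 0 has rank 0. Corank 2; j^3 = -s^2*(s - t) has shape L^2 M (L != M), so D-series; mu = 6 gives D_6.

Type D_6, Milnor number mu = 6.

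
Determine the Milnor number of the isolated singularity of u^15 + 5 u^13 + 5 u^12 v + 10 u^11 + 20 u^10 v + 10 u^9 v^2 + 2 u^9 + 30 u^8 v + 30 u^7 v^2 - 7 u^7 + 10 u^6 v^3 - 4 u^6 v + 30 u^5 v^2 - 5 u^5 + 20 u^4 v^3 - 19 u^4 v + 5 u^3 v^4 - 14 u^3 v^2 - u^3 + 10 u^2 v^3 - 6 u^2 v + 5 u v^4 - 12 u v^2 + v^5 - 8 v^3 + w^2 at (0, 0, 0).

The Hessian of f at 0 has rank 1. Corank 2; j^3 = -(u + 2*v)^3 is a perfect cube, so E-series; the 5-jet and mu = 8 give E_8.

8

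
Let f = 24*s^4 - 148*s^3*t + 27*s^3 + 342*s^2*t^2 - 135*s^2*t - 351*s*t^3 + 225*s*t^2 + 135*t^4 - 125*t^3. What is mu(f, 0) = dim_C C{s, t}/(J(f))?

7

The Hessian of f at 0 has rank 0. Corank 2; j^3 = (3*s - 5*t)^3 is a perfect cube, so E-series; the 4-jet and mu = 7 give E_7.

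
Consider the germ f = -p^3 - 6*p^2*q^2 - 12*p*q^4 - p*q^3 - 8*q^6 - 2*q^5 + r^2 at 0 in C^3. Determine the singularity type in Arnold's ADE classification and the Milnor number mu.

Type E_{7}, Milnor number mu = 7.

The Hessian of f at 0 has rank 1. Corank 2; j^3 = -p^3 is a perfect cube, so E-series; the 4-jet and mu = 7 give E_7.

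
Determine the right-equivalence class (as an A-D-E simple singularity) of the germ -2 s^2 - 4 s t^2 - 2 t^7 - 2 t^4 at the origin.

The Hessian of f at 0 has rank 1. Corank 1: A-series; mu = 6 gives A_6.

A6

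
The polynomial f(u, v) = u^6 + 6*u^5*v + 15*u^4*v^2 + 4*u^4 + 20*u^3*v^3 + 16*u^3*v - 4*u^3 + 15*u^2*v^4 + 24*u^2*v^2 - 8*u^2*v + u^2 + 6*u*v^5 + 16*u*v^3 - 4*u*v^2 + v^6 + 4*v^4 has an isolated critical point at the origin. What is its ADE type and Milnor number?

Type A_{5}, Milnor number mu = 5.

The Hessian of f at 0 has rank 1. Corank 1: A-series; mu = 5 gives A_5.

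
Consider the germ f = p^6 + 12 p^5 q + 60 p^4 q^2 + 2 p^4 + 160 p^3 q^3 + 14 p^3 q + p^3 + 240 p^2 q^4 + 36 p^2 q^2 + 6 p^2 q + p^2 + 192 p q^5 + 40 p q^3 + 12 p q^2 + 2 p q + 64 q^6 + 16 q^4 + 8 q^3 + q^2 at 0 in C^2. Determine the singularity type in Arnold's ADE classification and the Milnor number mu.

The Hessian of f at 0 has rank 1. Corank 1: A-series; mu = 2 gives A_2.

Type A_2, Milnor number mu = 2.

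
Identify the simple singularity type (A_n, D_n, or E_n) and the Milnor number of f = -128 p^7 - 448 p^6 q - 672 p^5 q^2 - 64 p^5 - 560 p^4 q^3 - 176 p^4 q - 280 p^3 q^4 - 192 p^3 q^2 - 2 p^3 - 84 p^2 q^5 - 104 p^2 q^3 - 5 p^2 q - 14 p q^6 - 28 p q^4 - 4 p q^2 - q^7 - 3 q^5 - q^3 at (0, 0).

Type D_{6}, Milnor number mu = 6.

The Hessian of f at 0 has rank 0. Corank 2; j^3 = -(p + q)^2*(2*p + q) has shape L^2 M (L != M), so D-series; mu = 6 gives D_6.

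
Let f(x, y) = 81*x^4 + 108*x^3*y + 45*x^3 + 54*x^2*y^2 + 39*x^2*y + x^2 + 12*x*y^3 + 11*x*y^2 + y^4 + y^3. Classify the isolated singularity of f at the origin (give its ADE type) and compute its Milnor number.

The Hessian of f at 0 has rank 1. Corank 1: A-series; mu = 2 gives A_2.

Type A2, Milnor number mu = 2.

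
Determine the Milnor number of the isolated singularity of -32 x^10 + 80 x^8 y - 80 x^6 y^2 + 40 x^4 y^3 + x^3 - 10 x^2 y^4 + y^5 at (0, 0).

8

The Hessian of f at 0 is [[0, 0], [0, 0]] with rank 0, so corank 2. A Groebner basis of the Jacobian ideal J(f) in C{x,y} is {y^4, x^2}; counting standard monomials gives mu = 8. Corank 2; j^3 = x^3 is a perfect cube, so E-series; the 5-jet and mu = 8 give E_8.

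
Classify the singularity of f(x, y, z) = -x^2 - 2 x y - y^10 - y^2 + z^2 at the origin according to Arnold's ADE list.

A_{9}

The Hessian of f at 0 has rank 2. Corank 1: A-series; mu = 9 gives A_9.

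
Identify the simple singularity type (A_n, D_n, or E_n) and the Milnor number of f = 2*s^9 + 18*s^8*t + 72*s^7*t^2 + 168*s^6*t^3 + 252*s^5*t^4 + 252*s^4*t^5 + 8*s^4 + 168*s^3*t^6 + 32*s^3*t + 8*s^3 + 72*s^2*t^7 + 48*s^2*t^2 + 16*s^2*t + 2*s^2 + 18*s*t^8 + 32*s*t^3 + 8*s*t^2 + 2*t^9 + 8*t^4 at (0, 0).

The Hessian of f at 0 is [[4, 0], [0, 0]] with rank 1, so corank 1. A Groebner basis of the Jacobian ideal J(f) in C{s,t} is {-21*s*t^2/4 - 9*s*t/4 - 7*s/32 + t^5 - 5*t^4/4 - 11*t^3/4 - 7*t^2/16, s*t^3 + 5*s*t^2/4 + 3*s*t/8 + s/32 + 3*t^4/4 + t^3/2 + t^2/16, s^2 + 2*s*t + s/2 + t^2}; counting standard monomials gives mu = 8. Corank 1: A-series; mu = 8 gives A_8.

Type A_8, Milnor number mu = 8.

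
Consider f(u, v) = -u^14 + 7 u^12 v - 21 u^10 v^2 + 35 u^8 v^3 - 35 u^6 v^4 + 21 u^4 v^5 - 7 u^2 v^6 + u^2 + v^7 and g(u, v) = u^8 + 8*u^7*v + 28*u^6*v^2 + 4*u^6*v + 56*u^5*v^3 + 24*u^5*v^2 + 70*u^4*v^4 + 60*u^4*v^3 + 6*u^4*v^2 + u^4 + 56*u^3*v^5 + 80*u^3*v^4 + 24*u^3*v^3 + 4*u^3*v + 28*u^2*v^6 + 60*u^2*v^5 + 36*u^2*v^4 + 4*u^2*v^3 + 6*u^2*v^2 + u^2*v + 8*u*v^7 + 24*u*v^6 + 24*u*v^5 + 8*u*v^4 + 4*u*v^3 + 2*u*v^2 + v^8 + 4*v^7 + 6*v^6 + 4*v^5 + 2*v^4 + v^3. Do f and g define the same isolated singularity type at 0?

No.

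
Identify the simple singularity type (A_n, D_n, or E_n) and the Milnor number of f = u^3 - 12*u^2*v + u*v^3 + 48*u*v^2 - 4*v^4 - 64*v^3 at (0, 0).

The Hessian of f at 0 has rank 0. Corank 2; j^3 = (u - 4*v)^3 is a perfect cube, so E-series; the 4-jet and mu = 7 give E_7.

Type E_{7}, Milnor number mu = 7.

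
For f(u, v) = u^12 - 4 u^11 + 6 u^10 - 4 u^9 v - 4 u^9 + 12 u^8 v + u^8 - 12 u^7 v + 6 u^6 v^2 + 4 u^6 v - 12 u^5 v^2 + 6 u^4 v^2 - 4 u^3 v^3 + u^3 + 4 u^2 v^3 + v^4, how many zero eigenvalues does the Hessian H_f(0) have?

The Hessian at 0 is [[0, 0], [0, 0]] of rank 0; hence corank 2.

2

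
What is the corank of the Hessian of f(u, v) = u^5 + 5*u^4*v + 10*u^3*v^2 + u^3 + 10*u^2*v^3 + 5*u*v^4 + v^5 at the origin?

2

The Hessian at 0 is [[0, 0], [0, 0]] of rank 0; hence corank 2.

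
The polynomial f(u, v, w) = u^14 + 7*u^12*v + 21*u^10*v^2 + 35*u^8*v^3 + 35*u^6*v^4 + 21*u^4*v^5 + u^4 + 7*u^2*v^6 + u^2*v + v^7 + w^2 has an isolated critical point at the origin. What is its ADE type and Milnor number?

The Hessian of f at 0 has rank 1. Corank 2; j^3 = u^2*v has shape L^2 M (L != M), so D-series; mu = 8 gives D_8.

Type D_{8}, Milnor number mu = 8.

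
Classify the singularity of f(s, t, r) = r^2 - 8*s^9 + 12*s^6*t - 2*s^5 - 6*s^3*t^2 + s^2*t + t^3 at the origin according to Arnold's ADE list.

D_4

The Hessian of f at 0 has rank 1. Corank 2; j^3 = t*(s^2 + t^2) splits into three distinct lines over C (the quadratic factor has nonzero discriminant), so D_4.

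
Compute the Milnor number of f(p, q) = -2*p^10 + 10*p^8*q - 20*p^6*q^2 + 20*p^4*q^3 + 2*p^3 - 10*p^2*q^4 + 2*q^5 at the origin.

The Hessian of f at 0 has rank 0. Corank 2; j^3 = 2*p^3 is a perfect cube, so E-series; the 5-jet and mu = 8 give E_8.

8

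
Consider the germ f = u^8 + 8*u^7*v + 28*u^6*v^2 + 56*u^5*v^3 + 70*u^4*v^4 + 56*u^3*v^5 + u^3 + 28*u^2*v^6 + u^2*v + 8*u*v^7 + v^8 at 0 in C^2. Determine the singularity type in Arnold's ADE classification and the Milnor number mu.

The Hessian of f at 0 has rank 0. Corank 2; j^3 = u^2*(u + v) has shape L^2 M (L != M), so D-series; mu = 9 gives D_9.

Type D_9, Milnor number mu = 9.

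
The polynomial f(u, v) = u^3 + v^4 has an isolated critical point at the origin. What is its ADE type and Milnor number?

The Hessian of f at 0 has rank 0. Corank 2; j^3 = u^3 is a perfect cube, so E-series; the 4-jet and mu = 6 give E_6.

Type E_{6}, Milnor number mu = 6.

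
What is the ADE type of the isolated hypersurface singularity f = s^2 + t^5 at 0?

The Hessian of f at 0 has rank 1. Corank 1: A-series; mu = 4 gives A_4.

A4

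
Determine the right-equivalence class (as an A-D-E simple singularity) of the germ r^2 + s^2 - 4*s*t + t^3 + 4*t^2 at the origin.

The Hessian of f at 0 has rank 2. Corank 1: A-series; mu = 2 gives A_2.

A_{2}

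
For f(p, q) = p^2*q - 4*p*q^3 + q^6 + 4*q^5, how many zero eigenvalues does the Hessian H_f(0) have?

Hessian at 0 has rank 0.

2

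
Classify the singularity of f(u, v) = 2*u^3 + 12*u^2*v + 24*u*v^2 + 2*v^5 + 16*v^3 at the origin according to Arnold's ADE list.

E8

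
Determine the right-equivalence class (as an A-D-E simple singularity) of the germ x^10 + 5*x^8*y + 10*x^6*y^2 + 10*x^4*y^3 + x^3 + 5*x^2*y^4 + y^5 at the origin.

E_8

The Hessian of f at 0 has rank 0. Corank 2; j^3 = x^3 is a perfect cube, so E-series; the 5-jet and mu = 8 give E_8.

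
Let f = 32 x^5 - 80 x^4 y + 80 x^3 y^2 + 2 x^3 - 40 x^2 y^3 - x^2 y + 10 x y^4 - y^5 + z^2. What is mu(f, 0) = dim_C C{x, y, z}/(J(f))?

The Hessian of f at 0 has rank 1. Corank 2; j^3 = x^2*(2*x - y) has shape L^2 M (L != M), so D-series; mu = 6 gives D_6.

6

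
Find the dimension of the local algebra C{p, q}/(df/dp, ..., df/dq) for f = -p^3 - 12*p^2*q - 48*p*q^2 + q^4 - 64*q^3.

The Hessian of f at 0 has rank 0. Corank 2; j^3 = -(p + 4*q)^3 is a perfect cube, so E-series; the 4-jet and mu = 6 give E_6.

6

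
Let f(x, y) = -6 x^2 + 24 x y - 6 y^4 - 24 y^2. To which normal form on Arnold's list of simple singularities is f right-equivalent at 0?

A3

The Hessian of f at 0 has rank 1. Corank 1: A-series; mu = 3 gives A_3.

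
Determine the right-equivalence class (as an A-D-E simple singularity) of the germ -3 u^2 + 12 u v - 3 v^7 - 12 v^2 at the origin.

The Hessian of f at 0 is [[-6, 12], [12, -24]] with rank 1, so corank 1. A Groebner basis of the Jacobian ideal J(f) in C{u,v} is {v^6, u - 2*v}; counting standard monomials gives mu = 6. Corank 1: A-series; mu = 6 gives A_6.

A_{6}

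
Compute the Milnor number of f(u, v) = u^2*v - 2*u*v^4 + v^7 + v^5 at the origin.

6

The Hessian of f at 0 has rank 0. Corank 2; j^3 = u^2*v has shape L^2 M (L != M), so D-series; mu = 6 gives D_6.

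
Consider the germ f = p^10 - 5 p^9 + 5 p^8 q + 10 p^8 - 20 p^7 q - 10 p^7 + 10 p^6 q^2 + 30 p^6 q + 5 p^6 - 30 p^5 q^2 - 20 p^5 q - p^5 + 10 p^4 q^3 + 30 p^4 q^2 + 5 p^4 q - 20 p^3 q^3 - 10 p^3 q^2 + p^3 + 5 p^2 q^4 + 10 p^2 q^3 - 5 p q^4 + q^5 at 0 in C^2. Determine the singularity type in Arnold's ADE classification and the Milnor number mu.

Type E_{8}, Milnor number mu = 8.

The Hessian of f at 0 has rank 0. Corank 2; j^3 = p^3 is a perfect cube, so E-series; the 5-jet and mu = 8 give E_8.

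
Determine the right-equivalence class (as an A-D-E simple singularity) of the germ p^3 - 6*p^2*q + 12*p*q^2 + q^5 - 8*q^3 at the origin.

The Hessian of f at 0 is [[0, 0], [0, 0]] with rank 0, so corank 2. A Groebner basis of the Jacobian ideal J(f) in C{p,q} is {q^4, p^2 - 4*p*q + 4*q^2}; counting standard monomials gives mu = 8. Corank 2; j^3 = (p - 2*q)^3 is a perfect cube, so E-series; the 5-jet and mu = 8 give E_8.

E_{8}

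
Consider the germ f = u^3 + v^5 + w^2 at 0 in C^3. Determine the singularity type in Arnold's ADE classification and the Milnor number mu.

Type E_{8}, Milnor number mu = 8.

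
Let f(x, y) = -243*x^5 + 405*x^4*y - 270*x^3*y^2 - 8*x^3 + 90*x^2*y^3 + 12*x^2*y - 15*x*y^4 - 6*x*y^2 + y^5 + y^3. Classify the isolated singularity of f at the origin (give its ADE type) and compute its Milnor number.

The Hessian of f at 0 has rank 0. Corank 2; j^3 = -(2*x - y)^3 is a perfect cube, so E-series; the 5-jet and mu = 8 give E_8.

Type E_8, Milnor number mu = 8.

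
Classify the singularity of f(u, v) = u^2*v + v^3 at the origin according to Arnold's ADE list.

The Hessian of f at 0 is [[0, 0], [0, 0]] with rank 0, so corank 2. A Groebner basis of the Jacobian ideal J(f) in C{u,v} is {v^3, u^2 + 3*v^2, u*v}; counting standard monomials gives mu = 4. Corank 2; j^3 = v*(u^2 + v^2) splits into three distinct lines over C (the quadratic factor has nonzero discriminant), so D_4.

D4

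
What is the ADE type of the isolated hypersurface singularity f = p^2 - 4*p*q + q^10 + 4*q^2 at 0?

A9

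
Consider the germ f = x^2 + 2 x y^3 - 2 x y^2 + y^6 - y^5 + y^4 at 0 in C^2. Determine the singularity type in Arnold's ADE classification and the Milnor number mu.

The Hessian of f at 0 has rank 1. Corank 1: A-series; mu = 4 gives A_4.

Type A_4, Milnor number mu = 4.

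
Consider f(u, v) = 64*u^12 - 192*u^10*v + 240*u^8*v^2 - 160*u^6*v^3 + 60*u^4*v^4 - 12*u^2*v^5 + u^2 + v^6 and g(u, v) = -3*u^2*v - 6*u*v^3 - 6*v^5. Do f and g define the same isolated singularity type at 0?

The Hessian of f at 0 has rank 1. Corank 1: A-series; mu = 5 gives A_5. The Hessian of g at 0 has rank 0. Corank 2; j^3 = -3*u^2*v has shape L^2 M (L != M), so D-series; mu = 6 gives D_6. f is A_5 but g is D_6, hence not right-equivalent.

No.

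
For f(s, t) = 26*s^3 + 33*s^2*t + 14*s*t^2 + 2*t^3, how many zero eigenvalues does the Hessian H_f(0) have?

The Hessian at 0 is [[0, 0], [0, 0]] of rank 0; hence corank 2.

2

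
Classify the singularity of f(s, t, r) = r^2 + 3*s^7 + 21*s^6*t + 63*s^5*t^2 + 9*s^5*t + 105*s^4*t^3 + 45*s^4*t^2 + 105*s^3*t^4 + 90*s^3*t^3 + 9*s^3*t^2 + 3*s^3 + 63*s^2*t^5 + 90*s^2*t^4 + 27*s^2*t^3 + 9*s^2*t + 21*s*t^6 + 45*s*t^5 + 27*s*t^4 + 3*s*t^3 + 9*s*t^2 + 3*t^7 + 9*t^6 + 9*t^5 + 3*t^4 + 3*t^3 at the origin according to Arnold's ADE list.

E7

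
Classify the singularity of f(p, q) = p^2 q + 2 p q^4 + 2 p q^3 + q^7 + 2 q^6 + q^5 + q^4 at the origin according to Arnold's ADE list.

D_5

The Hessian of f at 0 is [[0, 0], [0, 0]] with rank 0, so corank 2. A Groebner basis of the Jacobian ideal J(f) in C{p,q} is {p*q^2, p*q + q^3, p^2 - 4*p*q}; counting standard monomials gives mu = 5. Corank 2; j^3 = p^2*q has shape L^2 M (L != M), so D-series; mu = 5 gives D_5.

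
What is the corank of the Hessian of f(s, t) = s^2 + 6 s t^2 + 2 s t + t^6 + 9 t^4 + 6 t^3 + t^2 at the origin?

Hessian at 0 has rank 1.

1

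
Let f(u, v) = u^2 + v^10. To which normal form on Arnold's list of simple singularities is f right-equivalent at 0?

A_9

The Hessian of f at 0 has rank 1. Corank 1: A-series; mu = 9 gives A_9.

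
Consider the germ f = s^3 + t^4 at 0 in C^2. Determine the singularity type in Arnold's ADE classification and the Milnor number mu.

Type E_6, Milnor number mu = 6.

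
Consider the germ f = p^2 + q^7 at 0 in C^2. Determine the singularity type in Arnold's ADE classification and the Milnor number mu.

Type A6, Milnor number mu = 6.

The Hessian of f at 0 is [[2, 0], [0, 0]] with rank 1, so corank 1. A Groebner basis of the Jacobian ideal J(f) in C{p,q} is {q^6, p}; counting standard monomials gives mu = 6. Corank 1: A-series; mu = 6 gives A_6.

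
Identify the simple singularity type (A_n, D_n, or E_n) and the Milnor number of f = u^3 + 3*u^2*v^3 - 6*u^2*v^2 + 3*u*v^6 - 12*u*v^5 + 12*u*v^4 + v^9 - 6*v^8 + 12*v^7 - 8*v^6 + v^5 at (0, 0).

Type E_{8}, Milnor number mu = 8.

The Hessian of f at 0 has rank 0. Corank 2; j^3 = u^3 is a perfect cube, so E-series; the 5-jet and mu = 8 give E_8.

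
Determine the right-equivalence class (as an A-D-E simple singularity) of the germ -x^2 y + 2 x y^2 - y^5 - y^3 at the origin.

D_6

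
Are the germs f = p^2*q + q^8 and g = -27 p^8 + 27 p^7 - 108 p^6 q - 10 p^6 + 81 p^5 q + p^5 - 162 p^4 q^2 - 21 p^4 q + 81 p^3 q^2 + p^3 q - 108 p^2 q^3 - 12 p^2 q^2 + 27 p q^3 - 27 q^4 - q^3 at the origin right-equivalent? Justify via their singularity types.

The Hessian of f at 0 has rank 0. Corank 2; j^3 = p^2*q has shape L^2 M (L != M), so D-series; mu = 9 gives D_9. The Hessian of g at 0 has rank 0. Corank 2; j^3 = -q^3 is a perfect cube, so E-series; the 4-jet and mu = 7 give E_7. f is D_9 but g is E_7, hence not right-equivalent.

No.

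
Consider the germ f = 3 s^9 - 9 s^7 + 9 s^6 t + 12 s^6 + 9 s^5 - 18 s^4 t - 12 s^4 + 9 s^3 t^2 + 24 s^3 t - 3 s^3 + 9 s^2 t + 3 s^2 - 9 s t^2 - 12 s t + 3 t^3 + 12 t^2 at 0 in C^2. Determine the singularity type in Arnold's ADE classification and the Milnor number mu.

Type A2, Milnor number mu = 2.

The Hessian of f at 0 has rank 1. Corank 1: A-series; mu = 2 gives A_2.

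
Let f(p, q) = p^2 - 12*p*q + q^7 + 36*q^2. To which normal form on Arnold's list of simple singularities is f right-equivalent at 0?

A_6

The Hessian of f at 0 is [[2, -12], [-12, 72]] with rank 1, so corank 1. A Groebner basis of the Jacobian ideal J(f) in C{p,q} is {q^6, p - 6*q}; counting standard monomials gives mu = 6. Corank 1: A-series; mu = 6 gives A_6.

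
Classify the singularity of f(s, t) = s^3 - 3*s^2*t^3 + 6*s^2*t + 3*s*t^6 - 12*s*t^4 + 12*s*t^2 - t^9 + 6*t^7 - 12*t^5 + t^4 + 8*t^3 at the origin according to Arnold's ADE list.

E_{6}

The Hessian of f at 0 has rank 0. Corank 2; j^3 = (s + 2*t)^3 is a perfect cube, so E-series; the 4-jet and mu = 6 give E_6.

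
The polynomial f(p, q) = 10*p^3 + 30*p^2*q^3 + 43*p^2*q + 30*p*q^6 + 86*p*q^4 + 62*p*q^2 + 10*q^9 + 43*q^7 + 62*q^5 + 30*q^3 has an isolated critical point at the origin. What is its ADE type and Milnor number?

The Hessian of f at 0 has rank 0. Corank 2; j^3 = (2*p + 3*q)*(5*p^2 + 14*p*q + 10*q^2) splits into three distinct lines over C (the quadratic factor has nonzero discriminant), so D_4.

Type D_{4}, Milnor number mu = 4.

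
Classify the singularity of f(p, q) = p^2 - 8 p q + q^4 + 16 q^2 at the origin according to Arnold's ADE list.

A_{3}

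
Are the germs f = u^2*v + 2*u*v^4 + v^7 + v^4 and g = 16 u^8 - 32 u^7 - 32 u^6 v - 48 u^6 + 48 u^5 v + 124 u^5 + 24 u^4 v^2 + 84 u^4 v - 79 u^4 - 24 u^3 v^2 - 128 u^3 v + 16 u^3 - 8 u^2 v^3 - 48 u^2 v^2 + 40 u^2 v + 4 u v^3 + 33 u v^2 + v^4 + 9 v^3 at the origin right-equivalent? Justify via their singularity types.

Yes.

The Hessian of f at 0 has rank 0. Corank 2; j^3 = u^2*v has shape L^2 M (L != M), so D-series; mu = 5 gives D_5. The Hessian of g at 0 has rank 0. Corank 2; j^3 = (u + v)*(4*u + 3*v)^2 has shape L^2 M (L != M), so D-series; mu = 5 gives D_5. Both have type D_5, hence right-equivalent.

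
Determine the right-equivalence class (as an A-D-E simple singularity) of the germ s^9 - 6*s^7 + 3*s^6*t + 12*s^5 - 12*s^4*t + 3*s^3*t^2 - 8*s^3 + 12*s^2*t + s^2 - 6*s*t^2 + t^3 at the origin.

The Hessian of f at 0 has rank 1. Corank 1: A-series; mu = 2 gives A_2.

A_2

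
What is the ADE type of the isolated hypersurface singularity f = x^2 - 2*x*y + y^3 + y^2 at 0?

The Hessian of f at 0 has rank 1. Corank 1: A-series; mu = 2 gives A_2.

A2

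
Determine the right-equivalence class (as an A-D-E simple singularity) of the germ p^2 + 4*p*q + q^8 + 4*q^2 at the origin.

A7

The Hessian of f at 0 is [[2, 4], [4, 8]] with rank 1, so corank 1. A Groebner basis of the Jacobian ideal J(f) in C{p,q} is {q^7, p + 2*q}; counting standard monomials gives mu = 7. Corank 1: A-series; mu = 7 gives A_7.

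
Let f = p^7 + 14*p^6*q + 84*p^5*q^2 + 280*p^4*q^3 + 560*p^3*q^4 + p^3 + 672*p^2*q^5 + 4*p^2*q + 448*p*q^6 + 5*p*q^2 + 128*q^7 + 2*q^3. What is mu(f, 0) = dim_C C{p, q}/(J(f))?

8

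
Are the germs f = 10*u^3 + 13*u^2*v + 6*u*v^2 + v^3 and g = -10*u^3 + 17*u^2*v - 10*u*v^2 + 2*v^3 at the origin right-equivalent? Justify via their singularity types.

Yes.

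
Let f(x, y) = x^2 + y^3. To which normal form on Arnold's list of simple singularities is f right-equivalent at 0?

A2

The Hessian of f at 0 has rank 1. Corank 1: A-series; mu = 2 gives A_2.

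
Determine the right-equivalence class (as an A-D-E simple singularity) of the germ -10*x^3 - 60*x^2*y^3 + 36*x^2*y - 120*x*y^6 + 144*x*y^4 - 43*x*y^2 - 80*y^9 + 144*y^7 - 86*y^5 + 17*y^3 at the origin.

D_{4}

The Hessian of f at 0 is [[0, 0], [0, 0]] with rank 0, so corank 2. A Groebner basis of the Jacobian ideal J(f) in C{x,y} is {y^3, x^2 - 13*y^2/6, x*y - 3*y^2/2}; counting standard monomials gives mu = 4. Corank 2; j^3 = -(x - y)*(10*x^2 - 26*x*y + 17*y^2) splits into three distinct lines over C (the quadratic factor has nonzero discriminant), so D_4.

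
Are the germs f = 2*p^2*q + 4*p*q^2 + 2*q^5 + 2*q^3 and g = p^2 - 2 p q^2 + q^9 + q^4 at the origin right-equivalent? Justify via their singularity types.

No.

The Hessian of f at 0 has rank 0. Corank 2; j^3 = 2*q*(p + q)^2 has shape L^2 M (L != M), so D-series; mu = 6 gives D_6. The Hessian of g at 0 has rank 1. Corank 1: A-series; mu = 8 gives A_8. f is D_6 but g is A_8, hence not right-equivalent.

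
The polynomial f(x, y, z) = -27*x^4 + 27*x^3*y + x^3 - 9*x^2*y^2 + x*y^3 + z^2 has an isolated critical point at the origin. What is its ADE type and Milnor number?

Type E_{7}, Milnor number mu = 7.

The Hessian of f at 0 has rank 1. Corank 2; j^3 = x^3 is a perfect cube, so E-series; the 4-jet and mu = 7 give E_7.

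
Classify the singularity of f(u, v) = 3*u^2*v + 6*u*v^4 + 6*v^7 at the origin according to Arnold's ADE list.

The Hessian of f at 0 is [[0, 0], [0, 0]] with rank 0, so corank 2. A Groebner basis of the Jacobian ideal J(f) in C{u,v} is {-u^2/6 + u*v^3, u*v + v^4, u^3, u^2*v}; counting standard monomials gives mu = 8. Corank 2; j^3 = 3*u^2*v has shape L^2 M (L != M), so D-series; mu = 8 gives D_8.

D8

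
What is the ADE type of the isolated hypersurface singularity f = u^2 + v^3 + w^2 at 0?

A_{2}

The Hessian of f at 0 is [[2, 0, 0], [0, 0, 0], [0, 0, 2]] with rank 2, so corank 1. A Groebner basis of the Jacobian ideal J(f) in C{u,v,w} is {v^2, u, w}; counting standard monomials gives mu = 2. Corank 1: A-series; mu = 2 gives A_2.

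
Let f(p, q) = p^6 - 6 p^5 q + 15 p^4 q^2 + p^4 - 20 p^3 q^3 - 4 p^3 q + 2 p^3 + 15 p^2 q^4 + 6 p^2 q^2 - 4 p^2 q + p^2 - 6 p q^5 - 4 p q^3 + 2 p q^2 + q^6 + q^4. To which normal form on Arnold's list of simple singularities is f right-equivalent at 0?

The Hessian of f at 0 is [[2, 0], [0, 0]] with rank 1, so corank 1. A Groebner basis of the Jacobian ideal J(f) in C{p,q} is {p*q^2 + 2*p*q - p - q^2, 5*p*q - 2*p + q^3 - 2*q^2, p^2 - 2*p*q + p + q^2}; counting standard monomials gives mu = 5. Corank 1: A-series; mu = 5 gives A_5.

A5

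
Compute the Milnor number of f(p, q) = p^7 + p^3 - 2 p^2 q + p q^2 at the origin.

The Hessian of f at 0 has rank 0. Corank 2; j^3 = p*(p - q)^2 has shape L^2 M (L != M), so D-series; mu = 8 gives D_8.

8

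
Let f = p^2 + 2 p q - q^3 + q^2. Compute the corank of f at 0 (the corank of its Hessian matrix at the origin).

1

Hessian at 0 has rank 1.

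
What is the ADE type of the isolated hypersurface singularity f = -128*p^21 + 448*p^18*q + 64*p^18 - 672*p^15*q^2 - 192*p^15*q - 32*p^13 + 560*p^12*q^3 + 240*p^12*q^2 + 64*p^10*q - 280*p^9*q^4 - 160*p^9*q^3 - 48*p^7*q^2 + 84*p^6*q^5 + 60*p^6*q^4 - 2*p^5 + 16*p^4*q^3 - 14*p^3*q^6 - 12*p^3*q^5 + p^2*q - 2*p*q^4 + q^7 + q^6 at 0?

D_7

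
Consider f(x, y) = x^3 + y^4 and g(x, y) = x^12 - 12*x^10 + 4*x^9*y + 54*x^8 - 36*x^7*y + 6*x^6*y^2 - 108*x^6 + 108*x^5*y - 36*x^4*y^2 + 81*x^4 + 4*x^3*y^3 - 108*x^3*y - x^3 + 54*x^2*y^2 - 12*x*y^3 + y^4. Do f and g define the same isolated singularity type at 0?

The Hessian of f at 0 has rank 0. Corank 2; j^3 = x^3 is a perfect cube, so E-series; the 4-jet and mu = 6 give E_6. The Hessian of g at 0 has rank 0. Corank 2; j^3 = -x^3 is a perfect cube, so E-series; the 4-jet and mu = 6 give E_6. Both have type E_6, hence right-equivalent.

Yes.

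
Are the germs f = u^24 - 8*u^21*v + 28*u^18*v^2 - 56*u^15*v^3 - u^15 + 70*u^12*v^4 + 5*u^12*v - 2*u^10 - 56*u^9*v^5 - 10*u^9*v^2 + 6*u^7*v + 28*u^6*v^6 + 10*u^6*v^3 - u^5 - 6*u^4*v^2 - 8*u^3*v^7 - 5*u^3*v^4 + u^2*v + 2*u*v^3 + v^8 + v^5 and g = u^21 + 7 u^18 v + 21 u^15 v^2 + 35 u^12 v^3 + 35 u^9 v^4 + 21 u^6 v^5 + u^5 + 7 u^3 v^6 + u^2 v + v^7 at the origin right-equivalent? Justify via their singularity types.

No.

The Hessian of f at 0 has rank 0. Corank 2; j^3 = u^2*v has shape L^2 M (L != M), so D-series; mu = 9 gives D_9. The Hessian of g at 0 has rank 0. Corank 2; j^3 = u^2*v has shape L^2 M (L != M), so D-series; mu = 8 gives D_8. f is D_9 but g is D_8, hence not right-equivalent.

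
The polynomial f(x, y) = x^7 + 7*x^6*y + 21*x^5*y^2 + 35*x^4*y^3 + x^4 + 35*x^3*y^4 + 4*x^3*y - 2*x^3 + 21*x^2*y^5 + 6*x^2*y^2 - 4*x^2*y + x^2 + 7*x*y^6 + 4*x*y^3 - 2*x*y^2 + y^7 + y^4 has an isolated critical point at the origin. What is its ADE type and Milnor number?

The Hessian of f at 0 is [[2, 0], [0, 0]] with rank 1, so corank 1. A Groebner basis of the Jacobian ideal J(f) in C{x,y} is {-14*x*y/3 + 5*x/3 + y^4 + 4*y^3/3 - 5*y^2/3, x*y^2 - 4*x*y/3 + x/3 + 2*y^3/3 - y^2/3, x^2 + 2*x*y - x + y^2}; counting standard monomials gives mu = 6. Corank 1: A-series; mu = 6 gives A_6.

Type A_{6}, Milnor number mu = 6.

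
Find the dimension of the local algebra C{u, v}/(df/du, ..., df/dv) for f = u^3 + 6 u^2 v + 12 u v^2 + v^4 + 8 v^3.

6

The Hessian of f at 0 is [[0, 0], [0, 0]] with rank 0, so corank 2. A Groebner basis of the Jacobian ideal J(f) in C{u,v} is {v^3, u^2 + 4*u*v + 4*v^2}; counting standard monomials gives mu = 6. Corank 2; j^3 = (u + 2*v)^3 is a perfect cube, so E-series; the 4-jet and mu = 6 give E_6.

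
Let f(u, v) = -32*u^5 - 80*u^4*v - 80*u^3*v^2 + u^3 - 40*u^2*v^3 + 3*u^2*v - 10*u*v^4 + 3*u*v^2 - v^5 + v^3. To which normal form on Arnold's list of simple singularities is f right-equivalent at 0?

E_{8}

The Hessian of f at 0 is [[0, 0], [0, 0]] with rank 0, so corank 2. A Groebner basis of the Jacobian ideal J(f) in C{u,v} is {v^5, u*v^3 + 7*v^4/8, u^2 + 2*u*v + v^2}; counting standard monomials gives mu = 8. Corank 2; j^3 = (u + v)^3 is a perfect cube, so E-series; the 5-jet and mu = 8 give E_8.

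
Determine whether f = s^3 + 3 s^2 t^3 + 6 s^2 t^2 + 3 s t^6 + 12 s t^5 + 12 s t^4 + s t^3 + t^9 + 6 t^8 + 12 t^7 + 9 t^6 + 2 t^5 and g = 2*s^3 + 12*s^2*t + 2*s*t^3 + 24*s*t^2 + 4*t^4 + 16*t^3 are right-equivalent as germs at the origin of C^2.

The Hessian of f at 0 has rank 0. Corank 2; j^3 = s^3 is a perfect cube, so E-series; the 4-jet and mu = 7 give E_7. The Hessian of g at 0 has rank 0. Corank 2; j^3 = 2*(s + 2*t)^3 is a perfect cube, so E-series; the 4-jet and mu = 7 give E_7. Both have type E_7, hence right-equivalent.

Yes.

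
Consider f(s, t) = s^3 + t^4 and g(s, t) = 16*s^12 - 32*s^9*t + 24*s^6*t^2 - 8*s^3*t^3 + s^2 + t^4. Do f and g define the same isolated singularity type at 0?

No.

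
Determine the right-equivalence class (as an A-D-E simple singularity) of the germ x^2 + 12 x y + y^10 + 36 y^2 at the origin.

A_{9}

The Hessian of f at 0 has rank 1. Corank 1: A-series; mu = 9 gives A_9.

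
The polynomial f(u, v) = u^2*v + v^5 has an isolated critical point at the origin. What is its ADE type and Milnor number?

Type D_6, Milnor number mu = 6.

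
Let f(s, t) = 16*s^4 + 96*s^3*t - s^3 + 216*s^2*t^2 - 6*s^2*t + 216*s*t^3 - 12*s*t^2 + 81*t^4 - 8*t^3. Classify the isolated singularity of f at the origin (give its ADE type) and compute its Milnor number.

The Hessian of f at 0 has rank 0. Corank 2; j^3 = -(s + 2*t)^3 is a perfect cube, so E-series; the 4-jet and mu = 6 give E_6.

Type E6, Milnor number mu = 6.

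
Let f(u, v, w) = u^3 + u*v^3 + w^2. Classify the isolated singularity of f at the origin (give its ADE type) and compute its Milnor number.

Type E7, Milnor number mu = 7.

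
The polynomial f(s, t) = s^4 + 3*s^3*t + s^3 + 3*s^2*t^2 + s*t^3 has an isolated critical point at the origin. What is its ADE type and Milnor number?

Type E_7, Milnor number mu = 7.

The Hessian of f at 0 has rank 0. Corank 2; j^3 = s^3 is a perfect cube, so E-series; the 4-jet and mu = 7 give E_7.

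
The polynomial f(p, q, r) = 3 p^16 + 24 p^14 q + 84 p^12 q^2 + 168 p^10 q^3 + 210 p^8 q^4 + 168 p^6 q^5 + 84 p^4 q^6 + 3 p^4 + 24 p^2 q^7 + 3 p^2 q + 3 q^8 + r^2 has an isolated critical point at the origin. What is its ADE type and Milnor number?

Type D_{9}, Milnor number mu = 9.

The Hessian of f at 0 is [[0, 0, 0], [0, 0, 0], [0, 0, 2]] with rank 1, so corank 2. A Groebner basis of the Jacobian ideal J(f) in C{p,q,r} is {p^2/8 + q^7, p^3, p*q, r}; counting standard monomials gives mu = 9. Corank 2; j^3 = 3*p^2*q has shape L^2 M (L != M), so D-series; mu = 9 gives D_9.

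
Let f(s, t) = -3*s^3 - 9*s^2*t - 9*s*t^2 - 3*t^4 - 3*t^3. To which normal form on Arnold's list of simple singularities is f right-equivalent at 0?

E_{6}

The Hessian of f at 0 is [[0, 0], [0, 0]] with rank 0, so corank 2. A Groebner basis of the Jacobian ideal J(f) in C{s,t} is {t^3, s^2 + 2*s*t + t^2}; counting standard monomials gives mu = 6. Corank 2; j^3 = -3*(s + t)^3 is a perfect cube, so E-series; the 4-jet and mu = 6 give E_6.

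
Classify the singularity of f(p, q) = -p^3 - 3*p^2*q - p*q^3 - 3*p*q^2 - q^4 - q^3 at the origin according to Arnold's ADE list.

E_{7}

The Hessian of f at 0 has rank 0. Corank 2; j^3 = -(p + q)^3 is a perfect cube, so E-series; the 4-jet and mu = 7 give E_7.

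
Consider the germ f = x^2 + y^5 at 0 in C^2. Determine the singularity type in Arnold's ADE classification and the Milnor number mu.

Type A_4, Milnor number mu = 4.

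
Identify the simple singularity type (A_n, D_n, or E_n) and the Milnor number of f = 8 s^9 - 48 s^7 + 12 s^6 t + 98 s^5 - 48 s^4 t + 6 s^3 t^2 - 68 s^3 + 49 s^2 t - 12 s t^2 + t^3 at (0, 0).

The Hessian of f at 0 is [[0, 0], [0, 0]] with rank 0, so corank 2. A Groebner basis of the Jacobian ideal J(f) in C{s,t} is {t^3, s^2 - 3*t^2/47, s*t - 12*t^2/47}; counting standard monomials gives mu = 4. Corank 2; j^3 = -(4*s - t)*(17*s^2 - 8*s*t + t^2) splits into three distinct lines over C (the quadratic factor has nonzero discriminant), so D_4.

Type D_{4}, Milnor number mu = 4.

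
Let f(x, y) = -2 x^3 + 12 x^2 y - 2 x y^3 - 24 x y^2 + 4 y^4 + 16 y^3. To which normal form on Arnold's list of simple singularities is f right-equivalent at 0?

E7

The Hessian of f at 0 has rank 0. Corank 2; j^3 = -2*(x - 2*y)^3 is a perfect cube, so E-series; the 4-jet and mu = 7 give E_7.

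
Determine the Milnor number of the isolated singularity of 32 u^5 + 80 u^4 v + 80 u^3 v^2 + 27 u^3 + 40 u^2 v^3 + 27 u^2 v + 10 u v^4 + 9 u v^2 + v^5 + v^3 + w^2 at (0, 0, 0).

8

The Hessian of f at 0 has rank 1. Corank 2; j^3 = (3*u + v)^3 is a perfect cube, so E-series; the 5-jet and mu = 8 give E_8.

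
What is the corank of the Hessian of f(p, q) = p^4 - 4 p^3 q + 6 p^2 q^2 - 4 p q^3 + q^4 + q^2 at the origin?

1

Hessian at 0 has rank 1.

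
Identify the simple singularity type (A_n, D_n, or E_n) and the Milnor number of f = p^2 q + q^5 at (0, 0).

Type D_6, Milnor number mu = 6.

The Hessian of f at 0 has rank 0. Corank 2; j^3 = p^2*q has shape L^2 M (L != M), so D-series; mu = 6 gives D_6.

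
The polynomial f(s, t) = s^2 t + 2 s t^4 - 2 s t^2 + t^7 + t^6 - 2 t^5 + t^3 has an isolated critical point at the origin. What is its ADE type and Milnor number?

Type D_{7}, Milnor number mu = 7.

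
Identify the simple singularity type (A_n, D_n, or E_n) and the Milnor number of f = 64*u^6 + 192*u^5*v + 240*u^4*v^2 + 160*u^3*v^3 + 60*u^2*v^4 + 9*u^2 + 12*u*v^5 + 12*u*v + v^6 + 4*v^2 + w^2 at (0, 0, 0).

The Hessian of f at 0 has rank 2. Corank 1: A-series; mu = 5 gives A_5.

Type A_{5}, Milnor number mu = 5.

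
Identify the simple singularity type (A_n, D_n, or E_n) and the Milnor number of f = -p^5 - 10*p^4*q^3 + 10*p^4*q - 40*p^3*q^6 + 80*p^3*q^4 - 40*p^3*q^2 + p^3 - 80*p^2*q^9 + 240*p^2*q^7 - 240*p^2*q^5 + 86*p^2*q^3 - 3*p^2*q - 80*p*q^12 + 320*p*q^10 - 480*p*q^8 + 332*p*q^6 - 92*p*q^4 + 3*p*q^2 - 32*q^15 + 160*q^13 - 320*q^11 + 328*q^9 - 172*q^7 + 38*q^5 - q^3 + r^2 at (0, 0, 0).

Type E_{8}, Milnor number mu = 8.

The Hessian of f at 0 is [[0, 0, 0], [0, 0, 0], [0, 0, 2]] with rank 1, so corank 2. A Groebner basis of the Jacobian ideal J(f) in C{p,q,r} is {5*p^2/4 + p*q^3 - 5*p*q/2 + 5*q^2/4, p^2 - 2*p*q + q^4 + q^2, p^3 - 3*p*q^2 + 2*q^3, p^2*q - 2*p*q^2 + q^3, r}; counting standard monomials gives mu = 8. Corank 2; j^3 = (p - q)^3 is a perfect cube, so E-series; the 5-jet and mu = 8 give E_8.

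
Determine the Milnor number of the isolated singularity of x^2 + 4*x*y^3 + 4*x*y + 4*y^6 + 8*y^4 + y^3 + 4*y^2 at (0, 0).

2

The Hessian of f at 0 has rank 1. Corank 1: A-series; mu = 2 gives A_2.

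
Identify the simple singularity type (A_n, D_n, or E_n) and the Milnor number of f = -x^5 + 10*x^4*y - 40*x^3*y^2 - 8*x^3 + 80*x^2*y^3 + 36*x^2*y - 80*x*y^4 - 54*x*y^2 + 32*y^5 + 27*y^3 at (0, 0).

Type E_{8}, Milnor number mu = 8.

The Hessian of f at 0 is [[0, 0], [0, 0]] with rank 0, so corank 2. A Groebner basis of the Jacobian ideal J(f) in C{x,y} is {y^5, x*y^3 - 13*y^4/8, x^2 - 3*x*y + 9*y^2/4}; counting standard monomials gives mu = 8. Corank 2; j^3 = -(2*x - 3*y)^3 is a perfect cube, so E-series; the 5-jet and mu = 8 give E_8.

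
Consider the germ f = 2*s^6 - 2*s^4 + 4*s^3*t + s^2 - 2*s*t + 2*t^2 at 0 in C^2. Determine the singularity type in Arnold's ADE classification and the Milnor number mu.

Type A1, Milnor number mu = 1.

The Hessian of f at 0 is [[2, -2], [-2, 4]] with rank 2, so corank 0. A Groebner basis of the Jacobian ideal J(f) in C{s,t} is {s, t}; counting standard monomials gives mu = 1. Corank 0: nondegenerate Morse point, so A_1.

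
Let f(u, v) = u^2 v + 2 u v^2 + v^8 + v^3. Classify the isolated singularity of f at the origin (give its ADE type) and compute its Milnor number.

Type D_{9}, Milnor number mu = 9.

The Hessian of f at 0 is [[0, 0], [0, 0]] with rank 0, so corank 2. A Groebner basis of the Jacobian ideal J(f) in C{u,v} is {u^2/8 + v^7 - v^2/8, u^3 + v^3, u*v + v^2}; counting standard monomials gives mu = 9. Corank 2; j^3 = v*(u + v)^2 has shape L^2 M (L != M), so D-series; mu = 9 gives D_9.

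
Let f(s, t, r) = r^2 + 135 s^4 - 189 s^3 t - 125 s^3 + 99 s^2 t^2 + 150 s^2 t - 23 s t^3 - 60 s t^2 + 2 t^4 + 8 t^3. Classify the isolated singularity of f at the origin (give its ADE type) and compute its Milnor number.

The Hessian of f at 0 is [[0, 0, 0], [0, 0, 0], [0, 0, 2]] with rank 1, so corank 2. A Groebner basis of the Jacobian ideal J(f) in C{s,t,r} is {390625*s^2/3 - 312500*s*t/3 + t^4 - 125*t^3/9 + 62500*t^2/3, s^3 - 550*s^2/3 + 440*s*t/3 - 2*t^3/45 - 88*t^2/3, s^2*t - 2875*s^2/9 + 2300*s*t/9 - 17*t^3/135 - 460*t^2/9, -1250*s^2/3 + s*t^2 + 1000*s*t/3 - 16*t^3/45 - 200*t^2/3, r}; counting standard monomials gives mu = 7. Corank 2; j^3 = -(5*s - 2*t)^3 is a perfect cube, so E-series; the 4-jet and mu = 7 give E_7.

Type E7, Milnor number mu = 7.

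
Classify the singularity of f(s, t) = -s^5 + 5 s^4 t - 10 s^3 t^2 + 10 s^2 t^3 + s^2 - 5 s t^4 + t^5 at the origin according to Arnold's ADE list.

The Hessian of f at 0 is [[2, 0], [0, 0]] with rank 1, so corank 1. A Groebner basis of the Jacobian ideal J(f) in C{s,t} is {t^4, s}; counting standard monomials gives mu = 4. Corank 1: A-series; mu = 4 gives A_4.

A_4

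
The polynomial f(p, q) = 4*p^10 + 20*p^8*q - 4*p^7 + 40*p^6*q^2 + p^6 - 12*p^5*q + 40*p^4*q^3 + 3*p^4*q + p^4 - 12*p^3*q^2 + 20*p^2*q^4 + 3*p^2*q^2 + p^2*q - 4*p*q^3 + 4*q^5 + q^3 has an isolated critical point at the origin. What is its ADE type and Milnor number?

The Hessian of f at 0 has rank 0. Corank 2; j^3 = q*(p^2 + q^2) splits into three distinct lines over C (the quadratic factor has nonzero discriminant), so D_4.

Type D_4, Milnor number mu = 4.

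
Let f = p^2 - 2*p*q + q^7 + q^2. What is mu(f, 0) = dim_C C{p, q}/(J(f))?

The Hessian of f at 0 has rank 1. Corank 1: A-series; mu = 6 gives A_6.

6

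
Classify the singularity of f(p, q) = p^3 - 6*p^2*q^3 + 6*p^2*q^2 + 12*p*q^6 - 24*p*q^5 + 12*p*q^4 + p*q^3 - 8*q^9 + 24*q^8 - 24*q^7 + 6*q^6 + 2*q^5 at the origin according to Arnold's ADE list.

E7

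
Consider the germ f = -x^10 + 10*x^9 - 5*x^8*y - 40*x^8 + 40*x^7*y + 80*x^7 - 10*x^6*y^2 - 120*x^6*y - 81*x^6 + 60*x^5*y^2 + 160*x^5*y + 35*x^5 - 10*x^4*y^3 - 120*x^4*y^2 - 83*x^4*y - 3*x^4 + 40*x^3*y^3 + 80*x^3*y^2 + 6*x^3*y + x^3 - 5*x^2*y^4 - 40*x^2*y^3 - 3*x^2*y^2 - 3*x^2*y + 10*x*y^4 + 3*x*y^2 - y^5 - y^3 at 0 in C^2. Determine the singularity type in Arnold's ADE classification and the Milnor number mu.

Type E_8, Milnor number mu = 8.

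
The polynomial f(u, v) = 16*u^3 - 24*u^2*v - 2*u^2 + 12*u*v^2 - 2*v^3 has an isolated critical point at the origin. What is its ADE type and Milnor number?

Type A2, Milnor number mu = 2.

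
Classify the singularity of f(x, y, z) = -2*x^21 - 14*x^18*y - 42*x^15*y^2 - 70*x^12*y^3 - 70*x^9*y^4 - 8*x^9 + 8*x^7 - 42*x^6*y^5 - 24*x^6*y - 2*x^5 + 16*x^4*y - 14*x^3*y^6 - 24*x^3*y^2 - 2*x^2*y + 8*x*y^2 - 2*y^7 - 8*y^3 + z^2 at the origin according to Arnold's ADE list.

D_8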